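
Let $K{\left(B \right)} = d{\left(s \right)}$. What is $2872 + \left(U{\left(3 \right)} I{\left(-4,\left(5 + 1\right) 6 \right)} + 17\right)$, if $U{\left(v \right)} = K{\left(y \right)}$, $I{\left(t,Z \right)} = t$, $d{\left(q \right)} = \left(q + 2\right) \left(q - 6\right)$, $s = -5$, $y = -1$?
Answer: $2757$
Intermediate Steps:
$d{\left(q \right)} = \left(-6 + q\right) \left(2 + q\right)$ ($d{\left(q \right)} = \left(2 + q\right) \left(q - 6\right) = \left(2 + q\right) \left(-6 + q\right) = \left(-6 + q\right) \left(2 + q\right)$)
$K{\left(B \right)} = 33$ ($K{\left(B \right)} = -12 + \left(-5\right)^{2} - -20 = -12 + 25 + 20 = 33$)
$U{\left(v \right)} = 33$
$2872 + \left(U{\left(3 \right)} I{\left(-4,\left(5 + 1\right) 6 \right)} + 17\right) = 2872 + \left(33 \left(-4\right) + 17\right) = 2872 + \left(-132 + 17\right) = 2872 - 115 = 2757$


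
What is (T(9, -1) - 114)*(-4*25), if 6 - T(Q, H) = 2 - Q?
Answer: 10100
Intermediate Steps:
T(Q, H) = 4 + Q (T(Q, H) = 6 - (2 - Q) = 6 + (-2 + Q) = 4 + Q)
(T(9, -1) - 114)*(-4*25) = ((4 + 9) - 114)*(-4*25) = (13 - 114)*(-100) = -101*(-100) = 10100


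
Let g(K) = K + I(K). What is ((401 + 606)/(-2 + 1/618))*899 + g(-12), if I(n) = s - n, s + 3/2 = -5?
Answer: -58892537/130 ≈ -4.5302e+5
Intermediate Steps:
s = -13/2 (s = -3/2 - 5 = -13/2 ≈ -6.5000)
I(n) = -13/2 - n
g(K) = -13/2 (g(K) = K + (-13/2 - K) = -13/2)
((401 + 606)/(-2 + 1/618))*899 + g(-12) = ((401 + 606)/(-2 + 1/618))*899 - 13/2 = (1007/(-2 + 1/618))*899 - 13/2 = (1007/(-1235/618))*899 - 13/2 = (1007*(-618/1235))*899 - 13/2 = -32754/65*899 - 13/2 = -29445846/65 - 13/2 = -58892537/130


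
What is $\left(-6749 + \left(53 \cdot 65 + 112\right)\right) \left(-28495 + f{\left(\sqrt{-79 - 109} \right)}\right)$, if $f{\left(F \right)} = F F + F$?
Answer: $91556136 - 6384 i \sqrt{47} \approx 9.1556 \cdot 10^{7} - 43767.0 i$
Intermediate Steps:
$f{\left(F \right)} = F + F^{2}$ ($f{\left(F \right)} = F^{2} + F = F + F^{2}$)
$\left(-6749 + \left(53 \cdot 65 + 112\right)\right) \left(-28495 + f{\left(\sqrt{-79 - 109} \right)}\right) = \left(-6749 + \left(53 \cdot 65 + 112\right)\right) \left(-28495 + \sqrt{-79 - 109} \left(1 + \sqrt{-79 - 109}\right)\right) = \left(-6749 + \left(3445 + 112\right)\right) \left(-28495 + \sqrt{-188} \left(1 + \sqrt{-188}\right)\right) = \left(-6749 + 3557\right) \left(-28495 + 2 i \sqrt{47} \left(1 + 2 i \sqrt{47}\right)\right) = - 3192 \left(-28495 + 2 i \sqrt{47} \left(1 + 2 i \sqrt{47}\right)\right) = 90956040 - 6384 i \sqrt{47} \left(1 + 2 i \sqrt{47}\right)$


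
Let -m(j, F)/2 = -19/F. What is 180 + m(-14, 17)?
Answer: 3098/17 ≈ 182.24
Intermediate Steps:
m(j, F) = 38/F (m(j, F) = -(-38)/F = 38/F)
180 + m(-14, 17) = 180 + 38/17 = 3098/17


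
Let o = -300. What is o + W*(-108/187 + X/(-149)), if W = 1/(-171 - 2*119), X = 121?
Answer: -3418751381/11395967 ≈ -300.00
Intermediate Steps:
W = -1/409 (W = 1/(-171 - 238) = 1/(-409) = -1/409 ≈ -0.0024450)
o + W*(-108/187 + X/(-149)) = -300 - (-108/187 + 121/(-149))/409 = -300 - (-108*1/187 + 121*(-1/149))/409 = -300 - (-108/187 - 121/149)/409 = -300 - 1/409*(-38719/27863) = -300 + 38719/11395967 = -3418751381/11395967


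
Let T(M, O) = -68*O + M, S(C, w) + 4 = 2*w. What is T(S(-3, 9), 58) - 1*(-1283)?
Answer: -2647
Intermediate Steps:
S(C, w) = -4 + 2*w
T(M, O) = M - 68*O
T(S(-3, 9), 58) - 1*(-1283) = ((-4 + 2*9) - 68*58) - 1*(-1283) = ((-4 + 18) - 3944) + 1283 = (14 - 3944) + 1283 = -3930 + 1283 = -2647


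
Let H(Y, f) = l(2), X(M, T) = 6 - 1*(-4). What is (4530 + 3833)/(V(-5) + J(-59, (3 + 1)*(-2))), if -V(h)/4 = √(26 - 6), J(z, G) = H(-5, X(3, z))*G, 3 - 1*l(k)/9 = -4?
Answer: -526869/31712 + 8363*√5/31712 ≈ -16.025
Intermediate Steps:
l(k) = 63 (l(k) = 27 - 9*(-4) = 27 + 36 = 63)
X(M, T) = 10 (X(M, T) = 6 + 4 = 10)
H(Y, f) = 63
J(z, G) = 63*G
V(h) = -8*√5 (V(h) = -4*√(26 - 6) = -8*√5)
(4530 + 3833)/(V(-5) + J(-59, (3 + 1)*(-2))) = (4530 + 3833)/(-8*√5 + 63*((3 + 1)*(-2))) = 8363/(-8*√5 + 63*(4*(-2))) = 8363/(-8*√5 + 63*(-8)) = 8363/(-8*√5 - 504) = 8363/(-504 - 8*√5)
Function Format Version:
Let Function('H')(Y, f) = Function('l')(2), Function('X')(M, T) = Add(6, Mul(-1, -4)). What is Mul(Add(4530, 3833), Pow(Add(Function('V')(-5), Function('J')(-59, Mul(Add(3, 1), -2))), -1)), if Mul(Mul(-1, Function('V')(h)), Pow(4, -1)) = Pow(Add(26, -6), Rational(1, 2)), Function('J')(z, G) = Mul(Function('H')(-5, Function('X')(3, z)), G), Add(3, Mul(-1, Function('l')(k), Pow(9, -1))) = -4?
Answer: Add(Rational(-526869, 31712), Mul(Rational(8363, 31712), Pow(5, Rational(1, 2)))) ≈ -16.025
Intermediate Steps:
Function('l')(k) = 63 (Function('l')(k) = Add(27, Mul(-9, -4)) = Add(27, 36) = 63)
Function('X')(M, T) = 10 (Function('X')(M, T) = Add(6, 4) = 10)
Function('H')(Y, f) = 63
Function('J')(z, G) = Mul(63, G)
Function('V')(h) = Mul(-8, Pow(5, Rational(1, 2))) (Function('V')(h) = Mul(-4, Pow(Add(26, -6), Rational(1, 2))) = Mul(-4, Pow(20, Rational(1, 2))) = Mul(-4, Mul(2, Pow(5, Rational(1, 2)))) = Mul(-8, Pow(5, Rational(1, 2))))
Mul(Add(4530, 3833), Pow(Add(Function('V')(-5), Function('J')(-59, Mul(Add(3, 1), -2))), -1)) = Mul(Add(4530, 3833), Pow(Add(Mul(-8, Pow(5, Rational(1, 2))), Mul(63, Mul(Add(3, 1), -2))), -1)) = Mul(8363, Pow(Add(Mul(-8, Pow(5, Rational(1, 2))), Mul(63, Mul(4, -2))), -1)) = Mul(8363, Pow(Add(Mul(-8, Pow(5, Rational(1, 2))), Mul(63, -8)), -1)) = Mul(8363, Pow(Add(Mul(-8, Pow(5, Rational(1, 2))), -504), -1)) = Mul(8363, Pow(Add(-504, Mul(-8, Pow(5, Rational(1, 2)))), -1))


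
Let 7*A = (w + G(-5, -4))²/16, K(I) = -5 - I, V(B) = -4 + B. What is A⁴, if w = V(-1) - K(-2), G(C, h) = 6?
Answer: 1/2401 ≈ 0.00041649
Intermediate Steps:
w = -2 (w = (-4 - 1) - (-5 - 1*(-2)) = -5 - (-5 + 2) = -5 - 1*(-3) = -5 + 3 = -2)
A = ⅐ (A = ((-2 + 6)²/16)/7 = (4²*(1/16))/7 = (16*(1/16))/7 = (⅐)*1 = ⅐ ≈ 0.14286)
A⁴ = (⅐)⁴ = 1/2401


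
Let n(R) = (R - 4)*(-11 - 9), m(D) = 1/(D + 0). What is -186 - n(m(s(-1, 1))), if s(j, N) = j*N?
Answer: -286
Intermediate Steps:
s(j, N) = N*j
m(D) = 1/D
n(R) = 80 - 20*R (n(R) = (-4 + R)*(-20) = 80 - 20*R)
-186 - n(m(s(-1, 1))) = -186 - (80 - 20/(1*(-1))) = -186 - (80 - 20/(-1)) = -186 - (80 - 20*(-1)) = -186 - (80 + 20) = -186 - 1*100 = -186 - 100 = -286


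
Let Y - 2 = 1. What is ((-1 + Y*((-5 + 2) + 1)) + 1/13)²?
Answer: 8100/169 ≈ 47.929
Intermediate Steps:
Y = 3 (Y = 2 + 1 = 3)
((-1 + Y*((-5 + 2) + 1)) + 1/13)² = ((-1 + 3*((-5 + 2) + 1)) + 1/13)² = ((-1 + 3*(-3 + 1)) + 1*(1/13))² = ((-1 + 3*(-2)) + 1/13)² = ((-1 - 6) + 1/13)² = (-7 + 1/13)² = (-90/13)² = 8100/169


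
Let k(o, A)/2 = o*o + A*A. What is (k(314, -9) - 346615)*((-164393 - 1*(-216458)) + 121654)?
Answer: -25929471659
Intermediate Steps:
k(o, A) = 2*A² + 2*o² (k(o, A) = 2*(o*o + A*A) = 2*(o² + A²) = 2*(A² + o²) = 2*A² + 2*o²)
(k(314, -9) - 346615)*((-164393 - 1*(-216458)) + 121654) = ((2*(-9)² + 2*314²) - 346615)*((-164393 - 1*(-216458)) + 121654) = ((2*81 + 2*98596) - 346615)*((-164393 + 216458) + 121654) = ((162 + 197192) - 346615)*(52065 + 121654) = (197354 - 346615)*173719 = -149261*173719 = -25929471659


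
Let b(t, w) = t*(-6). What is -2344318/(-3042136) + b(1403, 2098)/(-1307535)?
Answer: 8445045183/10868030860 ≈ 0.77705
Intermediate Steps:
b(t, w) = -6*t
-2344318/(-3042136) + b(1403, 2098)/(-1307535) = -2344318/(-3042136) - 6*1403/(-1307535) = -2344318*(-1/3042136) - 8418*(-1/1307535) = 1172159/1521068 + 46/7145 = 8445045183/10868030860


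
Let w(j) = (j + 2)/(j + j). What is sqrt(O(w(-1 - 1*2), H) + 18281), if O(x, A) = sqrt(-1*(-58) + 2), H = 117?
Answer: sqrt(18281 + 2*sqrt(15)) ≈ 135.24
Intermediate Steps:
w(j) = (2 + j)/(2*j) (w(j) = (2 + j)/((2*j)) = (2 + j)*(1/(2*j)) = (2 + j)/(2*j))
O(x, A) = 2*sqrt(15) (O(x, A) = sqrt(58 + 2) = sqrt(60) = 2*sqrt(15))
sqrt(O(w(-1 - 1*2), H) + 18281) = sqrt(2*sqrt(15) + 18281) = sqrt(18281 + 2*sqrt(15))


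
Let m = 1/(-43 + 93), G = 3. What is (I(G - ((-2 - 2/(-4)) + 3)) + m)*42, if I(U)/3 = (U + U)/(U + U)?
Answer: 3171/25 ≈ 126.84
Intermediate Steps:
m = 1/50 ≈ 0.020000
I(U) = 3 (I(U) = 3*((U + U)/(U + U)) = 3*((2*U)/((2*U))) = 3*((2*U)*(1/(2*U))) = 3*1 = 3)
(I(G - ((-2 - 2/(-4)) + 3)) + m)*42 = (3 + 1/50)*42 = (151/50)*42 = 3171/25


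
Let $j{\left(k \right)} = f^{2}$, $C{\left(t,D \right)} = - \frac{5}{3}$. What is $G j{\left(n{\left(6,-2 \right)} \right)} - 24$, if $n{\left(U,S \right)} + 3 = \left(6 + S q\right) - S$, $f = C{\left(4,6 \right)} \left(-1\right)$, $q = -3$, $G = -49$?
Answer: $- \frac{1441}{9} \approx -160.11$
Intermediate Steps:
$C{\left(t,D \right)} = - \frac{5}{3}$ ($C{\left(t,D \right)} = \left(-5\right) \frac{1}{3} = - \frac{5}{3}$)
$f = \frac{5}{3}$ ($f = \left(- \frac{5}{3}\right) \left(-1\right) = \frac{5}{3} \approx 1.6667$)
$n{\left(U,S \right)} = 3 - 4 S$ ($n{\left(U,S \right)} = -3 - \left(-6 + S - S \left(-3\right)\right) = -3 - \left(-6 + 4 S\right) = 3 - 4 S$)
$j{\left(k \right)} = \frac{25}{9}$ ($j{\left(k \right)} = \left(\frac{5}{3}\right)^{2} = \frac{25}{9}$)
$G j{\left(n{\left(6,-2 \right)} \right)} - 24 = \left(-49\right) \frac{25}{9} - 24 = - \frac{1225}{9} - 24 = - \frac{1441}{9}$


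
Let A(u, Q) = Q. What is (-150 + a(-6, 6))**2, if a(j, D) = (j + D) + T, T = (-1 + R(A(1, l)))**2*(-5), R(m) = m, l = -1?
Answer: 28900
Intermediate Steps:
T = -20 (T = (-1 - 1)**2*(-5) = (-2)**2*(-5) = 4*(-5) = -20)
a(j, D) = -20 + D + j (a(j, D) = (j + D) - 20 = (D + j) - 20 = -20 + D + j)
(-150 + a(-6, 6))**2 = (-150 + (-20 + 6 - 6))**2 = (-150 - 20)**2 = (-170)**2 = 28900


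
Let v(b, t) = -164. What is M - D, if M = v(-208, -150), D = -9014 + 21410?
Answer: -12560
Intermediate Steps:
D = 12396
M = -164
M - D = -164 - 1*12396 = -164 - 12396 = -12560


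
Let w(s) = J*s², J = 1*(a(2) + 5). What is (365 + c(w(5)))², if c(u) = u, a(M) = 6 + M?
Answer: 476100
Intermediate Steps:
J = 13 (J = 1*((6 + 2) + 5) = 1*(8 + 5) = 1*13 = 13)
w(s) = 13*s²
(365 + c(w(5)))² = (365 + 13*5²)² = (365 + 13*25)² = (365 + 325)² = 690² = 476100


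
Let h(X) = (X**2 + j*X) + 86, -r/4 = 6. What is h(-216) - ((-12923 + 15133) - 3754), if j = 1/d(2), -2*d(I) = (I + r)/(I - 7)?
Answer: 532226/11 ≈ 48384.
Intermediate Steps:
r = -24 (r = -4*6 = -24)
d(I) = -(-24 + I)/(2*(-7 + I)) (d(I) = -(I - 24)/(2*(I - 7)) = -(-24 + I)/(2*(-7 + I)))
j = -5/11 (j = 1/((24 - 1*2)/(2*(-7 + 2))) = 1/((1/2)*(24 - 2)/(-5)) = 1/((1/2)*(-1/5)*22) = 1/(-11/5) = -5/11 ≈ -0.45455)
h(X) = 86 + X**2 - 5*X/11 (h(X) = (X**2 - 5*X/11) + 86 = 86 + X**2 - 5*X/11)
h(-216) - ((-12923 + 15133) - 3754) = (86 + (-216)**2 - 5/11*(-216)) - ((-12923 + 15133) - 3754) = (86 + 46656 + 1080/11) - (2210 - 3754) = 515242/11 - 1*(-1544) = 515242/11 + 1544 = 532226/11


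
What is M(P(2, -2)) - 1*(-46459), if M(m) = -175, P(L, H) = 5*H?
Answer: 46284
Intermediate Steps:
M(P(2, -2)) - 1*(-46459) = -175 - 1*(-46459) = -175 + 46459 = 46284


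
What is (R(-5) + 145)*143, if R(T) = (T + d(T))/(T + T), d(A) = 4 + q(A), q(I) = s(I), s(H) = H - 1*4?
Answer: 20878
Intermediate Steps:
s(H) = -4 + H (s(H) = H - 4 = -4 + H)
q(I) = -4 + I
d(A) = A (d(A) = 4 + (-4 + A) = A)
R(T) = 1 (R(T) = (T + T)/(T + T) = (2*T)/((2*T)) = (2*T)*(1/(2*T)) = 1)
(R(-5) + 145)*143 = (1 + 145)*143 = 146*143 = 20878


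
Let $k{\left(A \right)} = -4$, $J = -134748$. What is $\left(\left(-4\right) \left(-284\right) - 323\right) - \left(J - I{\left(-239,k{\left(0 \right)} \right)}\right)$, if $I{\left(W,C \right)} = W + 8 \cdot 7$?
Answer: $135378$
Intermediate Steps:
$I{\left(W,C \right)} = 56 + W$ ($I{\left(W,C \right)} = W + 56 = 56 + W$)
$\left(\left(-4\right) \left(-284\right) - 323\right) - \left(J - I{\left(-239,k{\left(0 \right)} \right)}\right) = \left(\left(-4\right) \left(-284\right) - 323\right) + \left(\left(56 - 239\right) - -134748\right) = \left(1136 - 323\right) + \left(-183 + 134748\right) = 813 + 134565 = 135378$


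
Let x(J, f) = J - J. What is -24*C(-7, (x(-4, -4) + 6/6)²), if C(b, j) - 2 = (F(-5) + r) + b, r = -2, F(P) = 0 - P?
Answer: 48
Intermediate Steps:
x(J, f) = 0
F(P) = -P
C(b, j) = 5 + b (C(b, j) = 2 + ((-1*(-5) - 2) + b) = 2 + ((5 - 2) + b) = 2 + (3 + b) = 5 + b)
-24*C(-7, (x(-4, -4) + 6/6)²) = -24*(5 - 7) = -24*(-2) = 48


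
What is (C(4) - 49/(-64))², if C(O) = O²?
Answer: 1151329/4096 ≈ 281.09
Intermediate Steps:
(C(4) - 49/(-64))² = (4² - 49/(-64))² = (16 - 49*(-1/64))² = (16 + 49/64)² = (1073/64)² = 1151329/4096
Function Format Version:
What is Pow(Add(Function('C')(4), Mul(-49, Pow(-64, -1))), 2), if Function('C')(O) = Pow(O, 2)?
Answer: Rational(1151329, 4096) ≈ 281.09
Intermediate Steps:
Pow(Add(Function('C')(4), Mul(-49, Pow(-64, -1))), 2) = Pow(Add(Pow(4, 2), Mul(-49, Pow(-64, -1))), 2) = Pow(Add(16, Mul(-49, Rational(-1, 64))), 2) = Pow(Add(16, Rational(49, 64)), 2) = Pow(Rational(1073, 64), 2) = Rational(1151329, 4096)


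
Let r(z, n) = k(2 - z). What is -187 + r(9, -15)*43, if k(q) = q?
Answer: -488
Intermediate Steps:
r(z, n) = 2 - z
-187 + r(9, -15)*43 = -187 + (2 - 1*9)*43 = -187 + (2 - 9)*43 = -187 - 7*43 = -187 - 301 = -488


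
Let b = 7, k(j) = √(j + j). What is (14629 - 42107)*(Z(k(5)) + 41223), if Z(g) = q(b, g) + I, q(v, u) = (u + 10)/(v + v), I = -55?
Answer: -7918637518/7 - 13739*√10/7 ≈ -1.1312e+9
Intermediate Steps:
k(j) = √2*√j (k(j) = √(2*j) = √2*√j)
q(v, u) = (10 + u)/(2*v) (q(v, u) = (10 + u)/((2*v)) = (10 + u)*(1/(2*v)) = (10 + u)/(2*v))
Z(g) = -380/7 + g/14 (Z(g) = (½)*(10 + g)/7 - 55 = (½)*(⅐)*(10 + g) - 55 = (5/7 + g/14) - 55 = -380/7 + g/14)
(14629 - 42107)*(Z(k(5)) + 41223) = (14629 - 42107)*((-380/7 + (√2*√5)/14) + 41223) = -27478*((-380/7 + √10/14) + 41223) = -27478*(288181/7 + √10/14) = -7918637518/7 - 13739*√10/7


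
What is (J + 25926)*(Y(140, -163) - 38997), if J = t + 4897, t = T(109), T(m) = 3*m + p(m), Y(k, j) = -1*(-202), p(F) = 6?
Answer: -1208697020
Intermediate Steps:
Y(k, j) = 202
T(m) = 6 + 3*m (T(m) = 3*m + 6 = 6 + 3*m)
t = 333 (t = 6 + 3*109 = 6 + 327 = 333)
J = 5230 (J = 333 + 4897 = 5230)
(J + 25926)*(Y(140, -163) - 38997) = (5230 + 25926)*(202 - 38997) = 31156*(-38795) = -1208697020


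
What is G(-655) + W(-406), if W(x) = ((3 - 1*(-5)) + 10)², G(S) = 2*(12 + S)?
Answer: -962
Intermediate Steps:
G(S) = 24 + 2*S
W(x) = 324 (W(x) = ((3 + 5) + 10)² = (8 + 10)² = 18² = 324)
G(-655) + W(-406) = (24 + 2*(-655)) + 324 = (24 - 1310) + 324 = -1286 + 324 = -962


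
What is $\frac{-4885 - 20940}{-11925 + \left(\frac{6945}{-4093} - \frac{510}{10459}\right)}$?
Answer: $\frac{221106868355}{102113663532} \approx 2.1653$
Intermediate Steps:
$\frac{-4885 - 20940}{-11925 + \left(\frac{6945}{-4093} - \frac{510}{10459}\right)} = - \frac{25825}{-11925 + \left(6945 \left(- \frac{1}{4093}\right) - \frac{510}{10459}\right)} = - \frac{25825}{-11925 - \frac{74725185}{42808687}} = - \frac{25825}{- \frac{510568317660}{42808687}} = \left(-25825\right) \left(- \frac{42808687}{510568317660}\right) = \frac{221106868355}{102113663532}$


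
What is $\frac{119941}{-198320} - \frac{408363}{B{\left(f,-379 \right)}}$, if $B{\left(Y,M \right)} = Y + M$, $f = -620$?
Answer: $\frac{728529091}{1784880} \approx 408.17$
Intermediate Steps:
$B{\left(Y,M \right)} = M + Y$
$\frac{119941}{-198320} - \frac{408363}{B{\left(f,-379 \right)}} = \frac{119941}{-198320} - \frac{408363}{-379 - 620} = 119941 \left(- \frac{1}{198320}\right) - \frac{408363}{-999} = - \frac{119941}{198320} - - \frac{136121}{333} = - \frac{119941}{198320} + \frac{136121}{333} = \frac{728529091}{1784880}$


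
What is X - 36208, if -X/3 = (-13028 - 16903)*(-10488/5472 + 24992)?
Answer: 8975593379/4 ≈ 2.2439e+9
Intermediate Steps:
X = 8975738211/4 (X = -3*(-13028 - 16903)*(-10488/5472 + 24992) = -(-89793)*(-10488*1/5472 + 24992) = -(-89793)*(-23/12 + 24992) = -(-89793)*299881/12 = -3*(-2991912737/4) = 8975738211/4 ≈ 2.2439e+9)
X - 36208 = 8975738211/4 - 36208 = 8975593379/4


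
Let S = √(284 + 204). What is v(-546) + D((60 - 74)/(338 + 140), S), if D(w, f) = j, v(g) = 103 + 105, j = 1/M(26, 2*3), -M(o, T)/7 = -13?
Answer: 18929/91 ≈ 208.01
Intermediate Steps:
M(o, T) = 91 (M(o, T) = -7*(-13) = 91)
S = 2*√122 (S = √488 = 2*√122 ≈ 22.091)
j = 1/91 ≈ 0.010989
v(g) = 208
D(w, f) = 1/91
v(-546) + D((60 - 74)/(338 + 140), S) = 208 + 1/91 = 18929/91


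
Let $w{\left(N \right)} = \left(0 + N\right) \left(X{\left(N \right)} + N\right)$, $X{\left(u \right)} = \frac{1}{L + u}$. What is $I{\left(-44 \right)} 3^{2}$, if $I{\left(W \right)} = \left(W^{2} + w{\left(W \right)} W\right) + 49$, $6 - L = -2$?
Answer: $-749275$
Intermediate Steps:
$L = 8$ ($L = 6 - -2 = 6 + 2 = 8$)
$X{\left(u \right)} = \frac{1}{8 + u}$
$w{\left(N \right)} = N \left(N + \frac{1}{8 + N}\right)$ ($w{\left(N \right)} = \left(0 + N\right) \left(\frac{1}{8 + N} + N\right) = N \left(N + \frac{1}{8 + N}\right)$)
$I{\left(W \right)} = 49 + W^{2} + \frac{W^{2} \left(1 + W \left(8 + W\right)\right)}{8 + W}$ ($I{\left(W \right)} = \left(W^{2} + \frac{W \left(1 + W \left(8 + W\right)\right)}{8 + W} W\right) + 49 = \left(W^{2} + \frac{W^{2} \left(1 + W \left(8 + W\right)\right)}{8 + W}\right) + 49 = 49 + W^{2} + \frac{W^{2} \left(1 + W \left(8 + W\right)\right)}{8 + W}$)
$I{\left(-44 \right)} 3^{2} = \frac{\left(-44\right)^{2} \left(1 - 44 \left(8 - 44\right)\right) + \left(8 - 44\right) \left(49 + \left(-44\right)^{2}\right)}{8 - 44} \cdot 3^{2} = \frac{1936 \left(1 - -1584\right) - 36 \left(49 + 1936\right)}{-36} \cdot 9 = - \frac{1936 \left(1 + 1584\right) - 71460}{36} \cdot 9 = - \frac{1936 \cdot 1585 - 71460}{36} \cdot 9 = - \frac{3068560 - 71460}{36} \cdot 9 = \left(- \frac{1}{36}\right) 2997100 \cdot 9 = \left(- \frac{749275}{9}\right) 9 = -749275$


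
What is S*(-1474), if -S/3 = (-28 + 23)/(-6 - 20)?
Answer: 11055/13 ≈ 850.38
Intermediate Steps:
S = -15/26 (S = -3*(-28 + 23)/(-6 - 20) = -(-15)/(-26) = -(-15)*(-1)/26 = -3*5/26 = -15/26 ≈ -0.57692)
S*(-1474) = -15/26*(-1474) = 11055/13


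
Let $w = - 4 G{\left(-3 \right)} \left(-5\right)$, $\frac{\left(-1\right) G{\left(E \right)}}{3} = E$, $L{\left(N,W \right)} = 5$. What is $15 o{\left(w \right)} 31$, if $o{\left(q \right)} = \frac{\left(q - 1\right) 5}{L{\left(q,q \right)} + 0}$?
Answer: $83235$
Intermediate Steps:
$G{\left(E \right)} = - 3 E$
$w = 180$ ($w = - 4 \left(\left(-3\right) \left(-3\right)\right) \left(-5\right) = \left(-4\right) 9 \left(-5\right) = \left(-36\right) \left(-5\right) = 180$)
$o{\left(q \right)} = -1 + q$ ($o{\left(q \right)} = \frac{\left(q - 1\right) 5}{5 + 0} = \frac{\left(-1 + q\right) 5}{5} = \left(-5 + 5 q\right) \frac{1}{5} = -1 + q$)
$15 o{\left(w \right)} 31 = 15 \left(-1 + 180\right) 31 = 15 \cdot 179 \cdot 31 = 2685 \cdot 31 = 83235$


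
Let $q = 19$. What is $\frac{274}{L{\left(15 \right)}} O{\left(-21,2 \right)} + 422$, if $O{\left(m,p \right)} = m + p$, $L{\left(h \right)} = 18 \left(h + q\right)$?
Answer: $\frac{126529}{306} \approx 413.49$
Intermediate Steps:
$L{\left(h \right)} = 342 + 18 h$ ($L{\left(h \right)} = 18 \left(h + 19\right) = 18 \left(19 + h\right) = 342 + 18 h$)
$\frac{274}{L{\left(15 \right)}} O{\left(-21,2 \right)} + 422 = \frac{274}{342 + 18 \cdot 15} \left(-21 + 2\right) + 422 = \frac{274}{342 + 270} \left(-19\right) + 422 = \frac{274}{612} \left(-19\right) + 422 = 274 \cdot \frac{1}{612} \left(-19\right) + 422 = \frac{137}{306} \left(-19\right) + 422 = - \frac{2603}{306} + 422 = \frac{126529}{306}$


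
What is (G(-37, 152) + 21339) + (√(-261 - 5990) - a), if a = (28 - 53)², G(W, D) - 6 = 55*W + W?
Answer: 18648 + I*√6251 ≈ 18648.0 + 79.063*I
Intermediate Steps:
G(W, D) = 6 + 56*W (G(W, D) = 6 + (55*W + W) = 6 + 56*W)
a = 625 (a = (-25)² = 625)
(G(-37, 152) + 21339) + (√(-261 - 5990) - a) = ((6 + 56*(-37)) + 21339) + (√(-261 - 5990) - 1*625) = ((6 - 2072) + 21339) + (√(-6251) - 625) = (-2066 + 21339) + (I*√6251 - 625) = 19273 + (-625 + I*√6251) = 18648 + I*√6251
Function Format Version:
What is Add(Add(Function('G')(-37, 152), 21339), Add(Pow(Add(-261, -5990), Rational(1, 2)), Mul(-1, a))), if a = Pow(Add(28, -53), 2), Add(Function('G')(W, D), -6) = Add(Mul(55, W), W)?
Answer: Add(18648, Mul(I, Pow(6251, Rational(1, 2)))) ≈ Add(18648., Mul(79.063, I))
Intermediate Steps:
Function('G')(W, D) = Add(6, Mul(56, W)) (Function('G')(W, D) = Add(6, Add(Mul(55, W), W)) = Add(6, Mul(56, W)))
a = 625 (a = Pow(-25, 2) = 625)
Add(Add(Function('G')(-37, 152), 21339), Add(Pow(Add(-261, -5990), Rational(1, 2)), Mul(-1, a))) = Add(Add(Add(6, Mul(56, -37)), 21339), Add(Pow(Add(-261, -5990), Rational(1, 2)), Mul(-1, 625))) = Add(Add(Add(6, -2072), 21339), Add(Pow(-6251, Rational(1, 2)), -625)) = Add(Add(-2066, 21339), Add(Mul(I, Pow(6251, Rational(1, 2))), -625)) = Add(19273, Add(-625, Mul(I, Pow(6251, Rational(1, 2))))) = Add(18648, Mul(I, Pow(6251, Rational(1, 2))))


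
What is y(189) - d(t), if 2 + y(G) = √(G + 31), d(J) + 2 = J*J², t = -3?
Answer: 27 + 2*√55 ≈ 41.832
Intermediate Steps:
d(J) = -2 + J³ (d(J) = -2 + J*J² = -2 + J³)
y(G) = -2 + √(31 + G) (y(G) = -2 + √(G + 31) = -2 + √(31 + G))
y(189) - d(t) = (-2 + √(31 + 189)) - (-2 + (-3)³) = (-2 + √220) - (-2 - 27) = (-2 + 2*√55) - 1*(-29) = (-2 + 2*√55) + 29 = 27 + 2*√55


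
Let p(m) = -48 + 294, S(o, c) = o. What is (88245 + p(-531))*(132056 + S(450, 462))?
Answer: 11725588446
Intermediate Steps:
p(m) = 246
(88245 + p(-531))*(132056 + S(450, 462)) = (88245 + 246)*(132056 + 450) = 88491*132506 = 11725588446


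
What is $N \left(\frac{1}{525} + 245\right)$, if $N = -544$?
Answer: $- \frac{69972544}{525} \approx -1.3328 \cdot 10^{5}$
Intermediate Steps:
$N \left(\frac{1}{525} + 245\right) = - 544 \left(\frac{1}{525} + 245\right) = \left(-544\right) \frac{128626}{525} = - \frac{69972544}{525}$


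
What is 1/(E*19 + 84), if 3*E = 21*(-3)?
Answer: -1/315 ≈ -0.0031746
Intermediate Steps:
E = -21 (E = (21*(-3))/3 = (⅓)*(-63) = -21)
1/(E*19 + 84) = 1/(-21*19 + 84) = 1/(-399 + 84) = 1/(-315) = -1/315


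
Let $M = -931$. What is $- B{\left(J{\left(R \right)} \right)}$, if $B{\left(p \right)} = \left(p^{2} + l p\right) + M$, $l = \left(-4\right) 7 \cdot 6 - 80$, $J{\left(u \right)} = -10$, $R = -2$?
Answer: $-1649$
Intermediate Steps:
$l = -248$ ($l = \left(-28\right) 6 - 80 = -168 - 80 = -248$)
$B{\left(p \right)} = -931 + p^{2} - 248 p$ ($B{\left(p \right)} = \left(p^{2} - 248 p\right) - 931 = -931 + p^{2} - 248 p$)
$- B{\left(J{\left(R \right)} \right)} = - (-931 + \left(-10\right)^{2} - -2480) = - (-931 + 100 + 2480) = \left(-1\right) 1649 = -1649$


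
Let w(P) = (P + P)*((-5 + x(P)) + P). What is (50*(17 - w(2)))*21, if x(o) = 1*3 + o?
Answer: 9450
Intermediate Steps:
x(o) = 3 + o
w(P) = 2*P*(-2 + 2*P) (w(P) = (P + P)*((-5 + (3 + P)) + P) = (2*P)*((-2 + P) + P) = (2*P)*(-2 + 2*P) = 2*P*(-2 + 2*P))
(50*(17 - w(2)))*21 = (50*(17 - 4*2*(-1 + 2)))*21 = (50*(17 - 4*2))*21 = (50*(17 - 1*8))*21 = (50*(17 - 8))*21 = (50*9)*21 = 450*21 = 9450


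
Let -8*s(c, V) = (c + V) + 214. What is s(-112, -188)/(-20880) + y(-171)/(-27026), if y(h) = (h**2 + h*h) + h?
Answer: -2435648419/1128605760 ≈ -2.1581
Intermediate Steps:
s(c, V) = -107/4 - V/8 - c/8 (s(c, V) = -((c + V) + 214)/8 = -((V + c) + 214)/8 = -(214 + V + c)/8 = -107/4 - V/8 - c/8)
y(h) = h + 2*h**2 (y(h) = (h**2 + h**2) + h = 2*h**2 + h = h + 2*h**2)
s(-112, -188)/(-20880) + y(-171)/(-27026) = (-107/4 - 1/8*(-188) - 1/8*(-112))/(-20880) - 171*(1 + 2*(-171))/(-27026) = (-107/4 + 47/2 + 14)*(-1/20880) - 171*(1 - 342)*(-1/27026) = (43/4)*(-1/20880) - 171*(-341)*(-1/27026) = -43/83520 + 58311*(-1/27026) = -43/83520 - 58311/27026 = -2435648419/1128605760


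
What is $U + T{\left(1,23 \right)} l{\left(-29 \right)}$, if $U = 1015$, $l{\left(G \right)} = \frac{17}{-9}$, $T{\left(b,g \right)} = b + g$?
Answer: $\frac{2909}{3} \approx 969.67$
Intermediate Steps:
$l{\left(G \right)} = - \frac{17}{9}$ ($l{\left(G \right)} = 17 \left(- \frac{1}{9}\right) = - \frac{17}{9}$)
$U + T{\left(1,23 \right)} l{\left(-29 \right)} = 1015 + \left(1 + 23\right) \left(- \frac{17}{9}\right) = 1015 + 24 \left(- \frac{17}{9}\right) = 1015 - \frac{136}{3} = \frac{2909}{3}$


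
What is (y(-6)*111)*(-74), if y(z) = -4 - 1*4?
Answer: 65712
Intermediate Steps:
y(z) = -8 (y(z) = -4 - 4 = -8)
(y(-6)*111)*(-74) = -8*111*(-74) = -888*(-74) = 65712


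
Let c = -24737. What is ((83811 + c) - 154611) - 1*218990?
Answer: -314527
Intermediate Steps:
((83811 + c) - 154611) - 1*218990 = ((83811 - 24737) - 154611) - 1*218990 = (59074 - 154611) - 218990 = -95537 - 218990 = -314527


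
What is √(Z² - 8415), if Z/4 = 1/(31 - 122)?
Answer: I*√69684599/91 ≈ 91.733*I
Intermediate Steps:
Z = -4/91 (Z = 4/(31 - 122) = 4/(-91) = 4*(-1/91) = -4/91 ≈ -0.043956)
√(Z² - 8415) = √((-4/91)² - 8415) = √(16/8281 - 8415) = √(-69684599/8281) = I*√69684599/91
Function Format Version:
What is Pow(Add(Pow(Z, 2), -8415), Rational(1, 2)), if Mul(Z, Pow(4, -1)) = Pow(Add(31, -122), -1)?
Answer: Mul(Rational(1, 91), I, Pow(69684599, Rational(1, 2))) ≈ Mul(91.733, I)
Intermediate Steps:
Z = Rational(-4, 91) (Z = Mul(4, Pow(Add(31, -122), -1)) = Mul(4, Pow(-91, -1)) = Mul(4, Rational(-1, 91)) = Rational(-4, 91) ≈ -0.043956)
Pow(Add(Pow(Z, 2), -8415), Rational(1, 2)) = Pow(Add(Pow(Rational(-4, 91), 2), -8415), Rational(1, 2)) = Pow(Add(Rational(16, 8281), -8415), Rational(1, 2)) = Pow(Rational(-69684599, 8281), Rational(1, 2)) = Mul(Rational(1, 91), I, Pow(69684599, Rational(1, 2)))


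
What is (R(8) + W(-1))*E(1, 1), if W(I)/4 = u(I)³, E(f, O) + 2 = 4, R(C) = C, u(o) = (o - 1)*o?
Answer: 80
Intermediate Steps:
u(o) = o*(-1 + o) (u(o) = (-1 + o)*o = o*(-1 + o))
E(f, O) = 2 (E(f, O) = -2 + 4 = 2)
W(I) = 4*I³*(-1 + I)³ (W(I) = 4*(I*(-1 + I))³ = 4*(I³*(-1 + I)³) = 4*I³*(-1 + I)³)
(R(8) + W(-1))*E(1, 1) = (8 + 4*(-1)³*(-1 - 1)³)*2 = (8 + 4*(-1)*(-2)³)*2 = (8 + 4*(-1)*(-8))*2 = (8 + 32)*2 = 40*2 = 80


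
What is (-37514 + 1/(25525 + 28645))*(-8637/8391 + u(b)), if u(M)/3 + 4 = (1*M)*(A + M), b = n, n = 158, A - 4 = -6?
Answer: -84042909673302315/30302698 ≈ -2.7734e+9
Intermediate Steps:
A = -2 (A = 4 - 6 = -2)
b = 158
u(M) = -12 + 3*M*(-2 + M) (u(M) = -12 + 3*((1*M)*(-2 + M)) = -12 + 3*(M*(-2 + M)) = -12 + 3*M*(-2 + M))
(-37514 + 1/(25525 + 28645))*(-8637/8391 + u(b)) = (-37514 + 1/(25525 + 28645))*(-8637/8391 + (-12 - 6*158 + 3*158²)) = (-37514 + 1/54170)*(-8637*1/8391 + (-12 - 948 + 3*24964)) = (-37514 + 1/54170)*(-2879/2797 + (-12 - 948 + 74892)) = -2032133379*(-2879/2797 + 73932)/54170 = -2032133379/54170*206784925/2797 = -84042909673302315/30302698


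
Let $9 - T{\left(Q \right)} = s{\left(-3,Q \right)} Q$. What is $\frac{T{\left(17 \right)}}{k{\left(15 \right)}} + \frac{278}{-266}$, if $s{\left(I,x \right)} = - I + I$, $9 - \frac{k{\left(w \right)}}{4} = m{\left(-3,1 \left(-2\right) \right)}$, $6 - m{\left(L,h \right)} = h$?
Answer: $\frac{641}{532} \approx 1.2049$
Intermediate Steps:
$m{\left(L,h \right)} = 6 - h$
$k{\left(w \right)} = 4$ ($k{\left(w \right)} = 36 - 4 \left(6 - 1 \left(-2\right)\right) = 36 - 4 \left(6 - -2\right) = 36 - 4 \left(6 + 2\right) = 36 - 32 = 4$)
$s{\left(I,x \right)} = 0$
$T{\left(Q \right)} = 9$ ($T{\left(Q \right)} = 9 - 0 Q = 9 - 0 = 9 + 0 = 9$)
$\frac{T{\left(17 \right)}}{k{\left(15 \right)}} + \frac{278}{-266} = \frac{9}{4} + \frac{278}{-266} = 9 \cdot \frac{1}{4} + 278 \left(- \frac{1}{266}\right) = \frac{9}{4} - \frac{139}{133} = \frac{641}{532}$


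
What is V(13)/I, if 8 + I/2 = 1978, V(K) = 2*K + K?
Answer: 39/3940 ≈ 0.0098985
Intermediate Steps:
V(K) = 3*K
I = 3940 (I = -16 + 2*1978 = -16 + 3956 = 3940)
V(13)/I = (3*13)/3940 = 39*(1/3940) = 39/3940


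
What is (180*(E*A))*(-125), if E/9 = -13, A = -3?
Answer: -7897500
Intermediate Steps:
E = -117 (E = 9*(-13) = -117)
(180*(E*A))*(-125) = (180*(-117*(-3)))*(-125) = (180*351)*(-125) = 63180*(-125) = -7897500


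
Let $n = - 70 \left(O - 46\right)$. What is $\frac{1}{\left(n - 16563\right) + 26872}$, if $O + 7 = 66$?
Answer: $\frac{1}{9399} \approx 0.00010639$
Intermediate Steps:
$O = 59$ ($O = -7 + 66 = 59$)
$n = -910$ ($n = - 70 \left(59 - 46\right) = \left(-70\right) 13 = -910$)
$\frac{1}{\left(n - 16563\right) + 26872} = \frac{1}{\left(-910 - 16563\right) + 26872} = \frac{1}{-17473 + 26872} = \frac{1}{9399}$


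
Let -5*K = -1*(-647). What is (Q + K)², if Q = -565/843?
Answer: 300573676516/17766225 ≈ 16918.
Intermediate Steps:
K = -647/5 (K = -(-1)*(-647)/5 = -⅕*647 = -647/5 ≈ -129.40)
Q = -565/843 (Q = -565*1/843 = -565/843 ≈ -0.67023)
(Q + K)² = (-565/843 - 647/5)² = (-548246/4215)² = 300573676516/17766225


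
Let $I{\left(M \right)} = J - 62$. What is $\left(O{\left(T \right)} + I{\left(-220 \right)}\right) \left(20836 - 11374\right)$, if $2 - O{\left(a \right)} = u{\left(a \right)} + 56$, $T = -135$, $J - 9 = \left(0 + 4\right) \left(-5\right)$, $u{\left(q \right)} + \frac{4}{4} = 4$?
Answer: $-1230060$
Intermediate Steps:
$u{\left(q \right)} = 3$ ($u{\left(q \right)} = -1 + 4 = 3$)
$J = -11$ ($J = 9 + \left(0 + 4\right) \left(-5\right) = 9 + 4 \left(-5\right) = 9 - 20 = -11$)
$I{\left(M \right)} = -73$ ($I{\left(M \right)} = -11 - 62 = -73$)
$O{\left(a \right)} = -57$ ($O{\left(a \right)} = 2 - \left(3 + 56\right) = 2 - 59 = -57$)
$\left(O{\left(T \right)} + I{\left(-220 \right)}\right) \left(20836 - 11374\right) = \left(-57 - 73\right) \left(20836 - 11374\right) = \left(-130\right) 9462 = -1230060$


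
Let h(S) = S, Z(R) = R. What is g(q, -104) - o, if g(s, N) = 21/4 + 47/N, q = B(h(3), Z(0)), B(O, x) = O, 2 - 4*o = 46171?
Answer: 1200893/104 ≈ 11547.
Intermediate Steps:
o = -46169/4 (o = 1/2 - 1/4*46171 = 1/2 - 46171/4 = -46169/4 ≈ -11542.)
q = 3
g(s, N) = 21/4 + 47/N (g(s, N) = 21*(1/4) + 47/N = 21/4 + 47/N)
g(q, -104) - o = (21/4 + 47/(-104)) - 1*(-46169/4) = (21/4 + 47*(-1/104)) + 46169/4 = (21/4 - 47/104) + 46169/4 = 499/104 + 46169/4 = 1200893/104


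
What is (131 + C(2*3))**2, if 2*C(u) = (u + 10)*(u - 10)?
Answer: 9801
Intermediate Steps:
C(u) = (-10 + u)*(10 + u)/2 (C(u) = ((u + 10)*(u - 10))/2 = ((10 + u)*(-10 + u))/2 = ((-10 + u)*(10 + u))/2 = (-10 + u)*(10 + u)/2)
(131 + C(2*3))**2 = (131 + (-50 + (2*3)**2/2))**2 = (131 + (-50 + (1/2)*6**2))**2 = (131 + (-50 + (1/2)*36))**2 = (131 + (-50 + 18))**2 = (131 - 32)**2 = 99**2 = 9801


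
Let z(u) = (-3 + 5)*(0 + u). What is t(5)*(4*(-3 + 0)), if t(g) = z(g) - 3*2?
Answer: -48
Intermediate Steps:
z(u) = 2*u
t(g) = -6 + 2*g (t(g) = 2*g - 3*2 = 2*g - 6 = -6 + 2*g)
t(5)*(4*(-3 + 0)) = (-6 + 2*5)*(4*(-3 + 0)) = (-6 + 10)*(4*(-3)) = 4*(-12) = -48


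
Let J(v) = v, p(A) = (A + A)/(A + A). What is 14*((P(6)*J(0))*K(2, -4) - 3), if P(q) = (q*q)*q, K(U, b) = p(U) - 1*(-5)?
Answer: -42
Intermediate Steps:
p(A) = 1 (p(A) = (2*A)/((2*A)) = (2*A)*(1/(2*A)) = 1)
K(U, b) = 6 (K(U, b) = 1 - 1*(-5) = 1 + 5 = 6)
P(q) = q³ (P(q) = q²*q = q³)
14*((P(6)*J(0))*K(2, -4) - 3) = 14*((6³*0)*6 - 3) = 14*((216*0)*6 - 3) = 14*(0*6 - 3) = 14*(0 - 3) = 14*(-3) = -42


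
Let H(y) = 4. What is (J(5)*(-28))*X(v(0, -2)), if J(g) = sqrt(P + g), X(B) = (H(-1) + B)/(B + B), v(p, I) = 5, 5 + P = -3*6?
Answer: -378*I*sqrt(2)/5 ≈ -106.91*I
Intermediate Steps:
P = -23 (P = -5 - 3*6 = -5 - 18 = -23)
X(B) = (4 + B)/(2*B) (X(B) = (4 + B)/(B + B) = (4 + B)/((2*B)) = (4 + B)*(1/(2*B)) = (4 + B)/(2*B))
J(g) = sqrt(-23 + g)
(J(5)*(-28))*X(v(0, -2)) = (sqrt(-23 + 5)*(-28))*((1/2)*(4 + 5)/5) = (sqrt(-18)*(-28))*((1/2)*(1/5)*9) = ((3*I*sqrt(2))*(-28))*(9/10) = -84*I*sqrt(2)*(9/10) = -378*I*sqrt(2)/5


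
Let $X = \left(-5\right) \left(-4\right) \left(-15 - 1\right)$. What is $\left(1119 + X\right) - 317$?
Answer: $482$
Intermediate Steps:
$X = -320$ ($X = 20 \left(-16\right) = -320$)
$\left(1119 + X\right) - 317 = \left(1119 - 320\right) - 317 = 799 - 317 = 482$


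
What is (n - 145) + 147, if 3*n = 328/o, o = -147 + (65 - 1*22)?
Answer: 37/39 ≈ 0.94872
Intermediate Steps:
o = -104 (o = -147 + (65 - 22) = -147 + 43 = -104)
n = -41/39 (n = (328/(-104))/3 = (328*(-1/104))/3 = (⅓)*(-41/13) = -41/39 ≈ -1.0513)
(n - 145) + 147 = (-41/39 - 145) + 147 = -5696/39 + 147 = 37/39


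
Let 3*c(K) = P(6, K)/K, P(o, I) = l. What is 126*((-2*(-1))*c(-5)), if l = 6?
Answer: -504/5 ≈ -100.80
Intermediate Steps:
P(o, I) = 6
c(K) = 2/K (c(K) = (6/K)/3 = 2/K)
126*((-2*(-1))*c(-5)) = 126*((-2*(-1))*(2/(-5))) = 126*(2*(2*(-1/5))) = 126*(2*(-2/5)) = 126*(-4/5) = -504/5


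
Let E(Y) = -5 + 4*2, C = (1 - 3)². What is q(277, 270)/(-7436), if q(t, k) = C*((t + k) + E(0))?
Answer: -50/169 ≈ -0.29586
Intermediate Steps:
C = 4 (C = (-2)² = 4)
E(Y) = 3 (E(Y) = -5 + 8 = 3)
q(t, k) = 12 + 4*k + 4*t (q(t, k) = 4*((t + k) + 3) = 4*((k + t) + 3) = 4*(3 + k + t) = 12 + 4*k + 4*t)
q(277, 270)/(-7436) = (12 + 4*270 + 4*277)/(-7436) = (12 + 1080 + 1108)*(-1/7436) = 2200*(-1/7436) = -50/169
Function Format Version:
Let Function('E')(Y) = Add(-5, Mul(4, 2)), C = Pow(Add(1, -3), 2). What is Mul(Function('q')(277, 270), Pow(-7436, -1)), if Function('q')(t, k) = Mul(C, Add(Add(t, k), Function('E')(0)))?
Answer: Rational(-50, 169) ≈ -0.29586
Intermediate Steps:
C = 4 (C = Pow(-2, 2) = 4)
Function('E')(Y) = 3 (Function('E')(Y) = Add(-5, 8) = 3)
Function('q')(t, k) = Add(12, Mul(4, k), Mul(4, t)) (Function('q')(t, k) = Mul(4, Add(Add(t, k), 3)) = Mul(4, Add(Add(k, t), 3)) = Mul(4, Add(3, k, t)) = Add(12, Mul(4, k), Mul(4, t)))
Mul(Function('q')(277, 270), Pow(-7436, -1)) = Mul(Add(12, Mul(4, 270), Mul(4, 277)), Pow(-7436, -1)) = Mul(Add(12, 1080, 1108), Rational(-1, 7436)) = Mul(2200, Rational(-1, 7436)) = Rational(-50, 169)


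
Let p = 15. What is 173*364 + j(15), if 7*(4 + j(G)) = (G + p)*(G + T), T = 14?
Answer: 441646/7 ≈ 63092.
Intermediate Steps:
j(G) = -4 + (14 + G)*(15 + G)/7 (j(G) = -4 + ((G + 15)*(G + 14))/7 = -4 + ((15 + G)*(14 + G))/7 = -4 + ((14 + G)*(15 + G))/7 = -4 + (14 + G)*(15 + G)/7)
173*364 + j(15) = 173*364 + (26 + (⅐)*15² + (29/7)*15) = 62972 + (26 + (⅐)*225 + 435/7) = 62972 + (26 + 225/7 + 435/7) = 62972 + 842/7 = 441646/7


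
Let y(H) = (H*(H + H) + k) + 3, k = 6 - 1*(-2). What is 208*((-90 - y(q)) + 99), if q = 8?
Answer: -27040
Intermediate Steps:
k = 8 (k = 6 + 2 = 8)
y(H) = 11 + 2*H**2 (y(H) = (H*(H + H) + 8) + 3 = (H*(2*H) + 8) + 3 = (2*H**2 + 8) + 3 = (8 + 2*H**2) + 3 = 11 + 2*H**2)
208*((-90 - y(q)) + 99) = 208*((-90 - (11 + 2*8**2)) + 99) = 208*((-90 - (11 + 2*64)) + 99) = 208*((-90 - (11 + 128)) + 99) = 208*((-90 - 1*139) + 99) = 208*((-90 - 139) + 99) = 208*(-229 + 99) = 208*(-130) = -27040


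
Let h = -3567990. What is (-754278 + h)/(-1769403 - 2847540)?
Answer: 1440756/1538981 ≈ 0.93618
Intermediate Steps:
(-754278 + h)/(-1769403 - 2847540) = (-754278 - 3567990)/(-1769403 - 2847540) = -4322268/(-4616943) = -4322268*(-1/4616943) = 1440756/1538981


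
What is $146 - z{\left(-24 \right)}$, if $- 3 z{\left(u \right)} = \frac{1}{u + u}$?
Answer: $\frac{21023}{144} \approx 145.99$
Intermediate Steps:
$z{\left(u \right)} = - \frac{1}{6 u}$ ($z{\left(u \right)} = - \frac{1}{3 \left(u + u\right)} = - \frac{1}{3 \cdot 2 u} = - \frac{\frac{1}{2} \frac{1}{u}}{3} = - \frac{1}{6 u}$)
$146 - z{\left(-24 \right)} = 146 - - \frac{1}{6 \left(-24\right)} = 146 - \left(- \frac{1}{6}\right) \left(- \frac{1}{24}\right) = 146 - \frac{1}{144} = \frac{21023}{144}$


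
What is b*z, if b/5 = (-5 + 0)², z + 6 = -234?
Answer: -30000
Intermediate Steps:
z = -240 (z = -6 - 234 = -240)
b = 125 (b = 5*(-5 + 0)² = 5*(-5)² = 5*25 = 125)
b*z = 125*(-240) = -30000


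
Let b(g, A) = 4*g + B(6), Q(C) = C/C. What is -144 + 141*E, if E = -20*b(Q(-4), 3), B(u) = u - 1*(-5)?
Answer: -42444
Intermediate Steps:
B(u) = 5 + u (B(u) = u + 5 = 5 + u)
Q(C) = 1
b(g, A) = 11 + 4*g (b(g, A) = 4*g + (5 + 6) = 4*g + 11 = 11 + 4*g)
E = -300 (E = -20*(11 + 4*1) = -20*(11 + 4) = -20*15 = -300)
-144 + 141*E = -144 + 141*(-300) = -144 - 42300 = -42444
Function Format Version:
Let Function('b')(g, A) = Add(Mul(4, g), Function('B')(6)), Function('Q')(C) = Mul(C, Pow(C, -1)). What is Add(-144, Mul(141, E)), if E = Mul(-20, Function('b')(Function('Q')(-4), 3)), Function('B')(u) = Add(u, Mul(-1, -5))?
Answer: -42444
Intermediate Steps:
Function('B')(u) = Add(5, u) (Function('B')(u) = Add(u, 5) = Add(5, u))
Function('Q')(C) = 1
Function('b')(g, A) = Add(11, Mul(4, g)) (Function('b')(g, A) = Add(Mul(4, g), Add(5, 6)) = Add(Mul(4, g), 11) = Add(11, Mul(4, g)))
E = -300 (E = Mul(-20, Add(11, Mul(4, 1))) = Mul(-20, Add(11, 4)) = Mul(-20, 15) = -300)
Add(-144, Mul(141, E)) = Add(-144, Mul(141, -300)) = Add(-144, -42300) = -42444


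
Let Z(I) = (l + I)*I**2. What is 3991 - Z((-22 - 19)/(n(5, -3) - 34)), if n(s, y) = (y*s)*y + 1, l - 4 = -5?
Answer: 6985541/1728 ≈ 4042.6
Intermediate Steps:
l = -1 (l = 4 - 5 = -1)
n(s, y) = 1 + s*y**2 (n(s, y) = (s*y)*y + 1 = s*y**2 + 1 = 1 + s*y**2)
Z(I) = I**2*(-1 + I) (Z(I) = (-1 + I)*I**2 = I**2*(-1 + I))
3991 - Z((-22 - 19)/(n(5, -3) - 34)) = 3991 - ((-22 - 19)/((1 + 5*(-3)**2) - 34))**2*(-1 + (-22 - 19)/((1 + 5*(-3)**2) - 34)) = 3991 - (-41/((1 + 5*9) - 34))**2*(-1 - 41/((1 + 5*9) - 34)) = 3991 - (-41/((1 + 45) - 34))**2*(-1 - 41/((1 + 45) - 34)) = 3991 - (-41/(46 - 34))**2*(-1 - 41/(46 - 34)) = 3991 - (-41/12)**2*(-1 - 41/12) = 3991 - 1681*(-53)/(144*12) = 3991 - 1*(-89093/1728) = 3991 + 89093/1728 = 6985541/1728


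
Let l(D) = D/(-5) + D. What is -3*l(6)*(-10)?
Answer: 144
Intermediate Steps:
l(D) = 4*D/5 (l(D) = D*(-⅕) + D = -D/5 + D = 4*D/5)
-3*l(6)*(-10) = -12*6/5*(-10) = -3*24/5*(-10) = -72/5*(-10) = 144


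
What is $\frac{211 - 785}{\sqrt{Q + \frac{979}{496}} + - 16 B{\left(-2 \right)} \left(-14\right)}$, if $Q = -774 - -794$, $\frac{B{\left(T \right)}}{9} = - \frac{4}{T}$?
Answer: $- \frac{18221056}{127991635} + \frac{328 \sqrt{37541}}{383974905} \approx -0.1422$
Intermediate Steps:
$B{\left(T \right)} = - \frac{36}{T}$ ($B{\left(T \right)} = 9 \left(- \frac{4}{T}\right) = - \frac{36}{T}$)
$Q = 20$ ($Q = -774 + 794 = 20$)
$\frac{211 - 785}{\sqrt{Q + \frac{979}{496}} + - 16 B{\left(-2 \right)} \left(-14\right)} = \frac{211 - 785}{\sqrt{20 + \frac{979}{496}} + - 16 \left(- \frac{36}{-2}\right) \left(-14\right)} = - \frac{574}{\sqrt{20 + 979 \cdot \frac{1}{496}} + - 16 \left(\left(-36\right) \left(- \frac{1}{2}\right)\right) \left(-14\right)} = - \frac{574}{\sqrt{20 + \frac{979}{496}} + \left(-16\right) 18 \left(-14\right)} = - \frac{574}{\sqrt{\frac{10899}{496}} - -4032} = - \frac{574}{\frac{3 \sqrt{37541}}{124} + 4032} = - \frac{574}{4032 + \frac{3 \sqrt{37541}}{124}}$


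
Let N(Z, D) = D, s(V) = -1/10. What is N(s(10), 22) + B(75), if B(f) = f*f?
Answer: 5647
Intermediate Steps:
B(f) = f**2
s(V) = -1/10 (s(V) = -1*1/10 = -1/10)
N(s(10), 22) + B(75) = 22 + 75**2 = 22 + 5625 = 5647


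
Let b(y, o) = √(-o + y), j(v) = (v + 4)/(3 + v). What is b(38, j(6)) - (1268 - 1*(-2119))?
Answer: -3387 + 2*√83/3 ≈ -3380.9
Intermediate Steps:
j(v) = (4 + v)/(3 + v)
b(y, o) = √(y - o)
b(38, j(6)) - (1268 - 1*(-2119)) = √(38 - (4 + 6)/(3 + 6)) - (1268 - 1*(-2119)) = √(38 - 10/9) - (1268 + 2119) = √(38 - 10/9) - 1*3387 = √(38 - 1*10/9) - 3387 = √(38 - 10/9) - 3387 = √(332/9) - 3387 = 2*√83/3 - 3387 = -3387 + 2*√83/3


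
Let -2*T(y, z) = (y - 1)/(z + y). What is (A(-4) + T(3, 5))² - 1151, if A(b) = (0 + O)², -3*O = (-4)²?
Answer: -1809263/5184 ≈ -349.01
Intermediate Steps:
O = -16/3 (O = -⅓*(-4)² = -⅓*16 = -16/3 ≈ -5.3333)
A(b) = 256/9 (A(b) = (0 - 16/3)² = (-16/3)² = 256/9)
T(y, z) = -(-1 + y)/(2*(y + z)) (T(y, z) = -(y - 1)/(2*(z + y)) = -(-1 + y)/(2*(y + z)))
(A(-4) + T(3, 5))² - 1151 = (256/9 + (1 - 1*3)/(2*(3 + 5)))² - 1151 = (256/9 + (½)*(1 - 3)/8)² - 1151 = (256/9 + (½)*(⅛)*(-2))² - 1151 = (256/9 - ⅛)² - 1151 = (2039/72)² - 1151 = 4157521/5184 - 1151 = -1809263/5184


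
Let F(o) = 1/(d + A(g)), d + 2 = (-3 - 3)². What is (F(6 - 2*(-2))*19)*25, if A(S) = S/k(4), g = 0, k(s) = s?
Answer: 475/34 ≈ 13.971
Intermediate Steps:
d = 34 (d = -2 + (-3 - 3)² = -2 + (-6)² = -2 + 36 = 34)
A(S) = S/4
F(o) = 1/34 (F(o) = 1/(34 + (¼)*0) = 1/(34 + 0) = 1/34)
(F(6 - 2*(-2))*19)*25 = ((1/34)*19)*25 = (19/34)*25 = 475/34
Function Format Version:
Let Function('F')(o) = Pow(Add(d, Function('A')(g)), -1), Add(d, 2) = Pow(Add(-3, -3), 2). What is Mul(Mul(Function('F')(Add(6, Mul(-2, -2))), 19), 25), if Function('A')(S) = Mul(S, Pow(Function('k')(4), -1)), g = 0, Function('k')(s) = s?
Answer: Rational(475, 34) ≈ 13.971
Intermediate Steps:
d = 34 (d = Add(-2, Pow(Add(-3, -3), 2)) = Add(-2, Pow(-6, 2)) = Add(-2, 36) = 34)
Function('A')(S) = Mul(Rational(1, 4), S) (Function('A')(S) = Mul(S, Pow(4, -1)) = Mul(S, Rational(1, 4)) = Mul(Rational(1, 4), S))
Function('F')(o) = Rational(1, 34) (Function('F')(o) = Pow(Add(34, Mul(Rational(1, 4), 0)), -1) = Pow(Add(34, 0), -1) = Pow(34, -1) = Rational(1, 34))
Mul(Mul(Function('F')(Add(6, Mul(-2, -2))), 19), 25) = Mul(Mul(Rational(1, 34), 19), 25) = Mul(Rational(19, 34), 25) = Rational(475, 34)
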